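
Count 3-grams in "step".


Word: "step" (length 4)
Number of 3-grams = length - 3 + 1 = 4 - 3 + 1
= 2


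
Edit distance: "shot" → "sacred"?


Word 1: "shot" (length 4)
Word 2: "sacred" (length 6)
One optimal edit sequence (insert/delete/substitute each cost 1):
  1. keep 's'
  2. insert 'a'  (+1)
  3. insert 'c'  (+1)
  4. substitute 'h' -> 'r'  (+1)
  5. substitute 'o' -> 'e'  (+1)
  6. substitute 't' -> 'd'  (+1)
Total edit operations: 5
Edit distance = 5


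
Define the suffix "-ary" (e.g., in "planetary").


Suffix: -ary
Example: planetary (planet + -ary)
Meaning = relating to


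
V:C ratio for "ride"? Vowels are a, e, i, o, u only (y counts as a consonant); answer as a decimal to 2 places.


Word: "ride"
Vowels (a,e,i,o,u): 2
Consonants: 2
Ratio = 2/2
= 1.00


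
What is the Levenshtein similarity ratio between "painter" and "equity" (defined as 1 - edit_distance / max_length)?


Word 1: "painter" (length 7)
Word 2: "equity" (length 6)
One optimal edit sequence:
  1. substitute 'p' -> 'e'  (+1)
  2. substitute 'a' -> 'q'  (+1)
  3. substitute 'i' -> 'u'  (+1)
  4. substitute 'n' -> 'i'  (+1)
  5. keep 't'
  6. delete 'e'  (+1)
  7. substitute 'r' -> 'y'  (+1)
Edit distance = 6
Max length = max(7, 6) = 7
Similarity = 1 - 6/7
= 0.1429


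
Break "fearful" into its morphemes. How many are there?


Word: "fearful"
Morphemes: fear | -ful
Each morpheme carries meaning
= 2 morphemes


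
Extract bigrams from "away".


Word: "away" (length 4)
Number of bigrams = 4 - 2 + 1 = 3
  Position 0: "aw"
  Position 1: "wa"
  Position 2: "ay"
Bigrams = "aw", "wa", "ay"


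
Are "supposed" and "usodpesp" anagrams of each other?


Word 1: "supposed" → sorted: deoppssu
Word 2: "usodpesp" → sorted: deoppssu
Same letters? deoppssu == deoppssu
Anagram = Yes


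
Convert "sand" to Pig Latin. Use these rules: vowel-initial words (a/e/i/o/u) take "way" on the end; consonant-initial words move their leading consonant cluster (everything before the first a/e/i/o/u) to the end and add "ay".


Word: "sand"
Starts with consonant(s) → move to end, add 'ay'
Consonant cluster: "s"
Pig Latin = "andsay"


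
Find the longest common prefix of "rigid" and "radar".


Word 1: "rigid"
Word 2: "radar"
Comparing from start:
  Pos 0: 'r' == 'r'
  Pos 1: 'i' != 'a' (stop)
LCP = "r" (length 1)


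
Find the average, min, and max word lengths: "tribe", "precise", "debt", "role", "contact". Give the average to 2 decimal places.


Lengths: "tribe"=5, "precise"=7, "debt"=4, "role"=4, "contact"=7
Sum = 27, Count = 5
Average = 27/5 = 5.40
= avg=5.40, min=4, max=7


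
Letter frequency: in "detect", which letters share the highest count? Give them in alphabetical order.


Word: "detect"
Letter counts:
  'c': 1
  'd': 1
  'e': 2
  't': 2
Maximum count = 2
Most frequent = 'e', 't' (2 times each)


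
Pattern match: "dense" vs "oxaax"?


Pattern of "dense": [0, 1, 2, 3, 1]
Pattern of "oxaax": [0, 1, 2, 2, 1]
Patterns do not match
Same pattern = No


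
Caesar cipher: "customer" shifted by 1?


Word: "customer"
Shift: 1
Each letter → (letter + shift) mod 26:
  'c' (2) + 1 = 3 → 'd'
  'u' (20) + 1 = 21 → 'v'
  's' (18) + 1 = 19 → 't'
  't' (19) + 1 = 20 → 'u'
  'o' (14) + 1 = 15 → 'p'
  'm' (12) + 1 = 13 → 'n'
  'e' (4) + 1 = 5 → 'f'
  'r' (17) + 1 = 18 → 's'
Result = "dvtupnfs"


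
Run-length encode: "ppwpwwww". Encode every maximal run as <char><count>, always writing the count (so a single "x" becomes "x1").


String: "ppwpwwww"
Scanning for consecutive runs:
  'p' x 2
  'w' x 1
  'p' x 1
  'w' x 4
RLE = "p2w1p1w4"


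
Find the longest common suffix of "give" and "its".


Word 1: "give"
Word 2: "its"
Comparing from end:
  Pos -1: 'e' != 's' (stop)
LCS = "" (length 0)


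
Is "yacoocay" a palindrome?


Word: "yacoocay"
Reversed: "yacoocay"
Forward == Backward? yacoocay == yacoocay
Palindrome = Yes


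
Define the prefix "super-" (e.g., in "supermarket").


Prefix: super-
Example: supermarket (super- + market)
Meaning = above / beyond


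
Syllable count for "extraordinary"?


Word: "extraordinary"
Syllable breakdown: ex-traor-di-nar-y
Counting: 5 parts
= 5 syllables


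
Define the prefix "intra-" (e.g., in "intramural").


Prefix: intra-
Example: intramural (intra- + mural)
Meaning = within


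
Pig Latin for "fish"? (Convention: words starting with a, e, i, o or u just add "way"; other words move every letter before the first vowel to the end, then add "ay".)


Word: "fish"
Starts with consonant(s) → move to end, add 'ay'
Consonant cluster: "f"
Pig Latin = "ishfay"


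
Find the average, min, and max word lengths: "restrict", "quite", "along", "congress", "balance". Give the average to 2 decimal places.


Lengths: "restrict"=8, "quite"=5, "along"=5, "congress"=8, "balance"=7
Sum = 33, Count = 5
Average = 33/5 = 6.60
= avg=6.60, min=5, max=8


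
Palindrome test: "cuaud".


Word: "cuaud"
Reversed: "duauc"
Forward == Backward? cuaud != duauc
Palindrome = No


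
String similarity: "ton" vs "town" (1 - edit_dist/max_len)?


Word 1: "ton" (length 3)
Word 2: "town" (length 4)
One optimal edit sequence:
  1. keep 't'
  2. keep 'o'
  3. insert 'w'  (+1)
  4. keep 'n'
Edit distance = 1
Max length = max(3, 4) = 4
Similarity = 1 - 1/4
= 0.7500


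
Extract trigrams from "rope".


Word: "rope" (length 4)
Number of trigrams = 4 - 3 + 1 = 2
  Position 0: "rop"
  Position 1: "ope"
Trigrams = "rop", "ope"


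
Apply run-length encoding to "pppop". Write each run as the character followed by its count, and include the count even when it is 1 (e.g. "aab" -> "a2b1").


String: "pppop"
Scanning for consecutive runs:
  'p' x 3
  'o' x 1
  'p' x 1
RLE = "p3o1p1"


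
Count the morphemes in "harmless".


Word: "harmless"
Morphemes: harm + -less
Each morpheme carries meaning
= 2 morphemes


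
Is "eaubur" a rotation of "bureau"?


Word: "bureau", Candidate: "eaubur"
Method: check if candidate is substring of word+word
"bureaubureau" contains "eaubur"? Yes
Is rotation = Yes


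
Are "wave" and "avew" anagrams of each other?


Word 1: "wave" → sorted: aevw
Word 2: "avew" → sorted: aevw
Same letters? aevw == aevw
Anagram = Yes


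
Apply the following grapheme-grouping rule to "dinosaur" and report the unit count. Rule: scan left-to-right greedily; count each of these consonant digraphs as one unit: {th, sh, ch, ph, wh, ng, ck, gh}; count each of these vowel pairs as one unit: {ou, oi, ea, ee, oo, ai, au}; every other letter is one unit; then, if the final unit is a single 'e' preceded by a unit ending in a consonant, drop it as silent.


Word: "dinosaur" (8 letters)
Left-to-right scan:
  (1) 'd' (letter)
  (2) 'i' (letter)
  (3) 'n' (letter)
  (4) 'o' (letter)
  (5) 's' (letter)
  (6) 'au' (vowel-pair)
  (7) 'r' (letter)
Units from scan: 7
Sound units = 7 units


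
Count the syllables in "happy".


Word: "happy"
Syllable breakdown: hap / py
Counting: 2 parts
= 2 syllables


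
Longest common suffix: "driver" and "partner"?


Word 1: "driver"
Word 2: "partner"
Comparing from end:
  Pos -1: 'r' == 'r'
  Pos -2: 'e' == 'e'
  Pos -3: 'v' != 'n' (stop)
LCS = "er" (length 2)


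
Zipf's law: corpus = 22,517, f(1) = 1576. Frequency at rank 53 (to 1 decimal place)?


Zipf's law: f(r) = f(1) / r
f(1) = 1576
f(53) = 1576 / 53
= 29.7 occurrences


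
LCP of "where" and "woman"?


Word 1: "where"
Word 2: "woman"
Comparing from start:
  Pos 0: 'w' == 'w'
  Pos 1: 'h' != 'o' (stop)
LCP = "w" (length 1)


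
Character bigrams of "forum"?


Word: "forum" (length 5)
Number of bigrams = 5 - 2 + 1 = 4
  Position 0: "fo"
  Position 1: "or"
  Position 2: "ru"
  Position 3: "um"
Bigrams = "fo", "or", "ru", "um"


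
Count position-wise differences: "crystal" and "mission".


Comparing character by character (same length = 7):
  Pos 0: 'c' vs 'm' !=
  Pos 1: 'r' vs 'i' !=
  Pos 2: 'y' vs 's' !=
  Pos 3: 's' vs 's' =
  Pos 4: 't' vs 'i' !=
  Pos 5: 'a' vs 'o' !=
  Pos 6: 'l' vs 'n' !=
Hamming distance = 6


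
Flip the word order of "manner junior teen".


Original: "manner junior teen"
Words (1..n): manner | junior | teen
Reversed (n..1): teen | junior | manner
Result = "teen junior manner"


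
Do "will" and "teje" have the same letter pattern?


Pattern of "will": [0, 1, 2, 2]
Pattern of "teje": [0, 1, 2, 1]
Patterns do not match
Same pattern = No


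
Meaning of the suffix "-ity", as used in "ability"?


Suffix: -ity
Example: ability (able + -ity, with a spelling change)
Meaning = quality of


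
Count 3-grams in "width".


Word: "width" (length 5)
Number of 3-grams = length - 3 + 1 = 5 - 3 + 1
= 3


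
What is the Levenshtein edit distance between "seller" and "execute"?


Word 1: "seller" (length 6)
Word 2: "execute" (length 7)
One optimal edit sequence (insert/delete/substitute each cost 1):
  1. insert 'e'  (+1)
  2. substitute 's' -> 'x'  (+1)
  3. keep 'e'
  4. substitute 'l' -> 'c'  (+1)
  5. substitute 'l' -> 'u'  (+1)
  6. substitute 'e' -> 't'  (+1)
  7. substitute 'r' -> 'e'  (+1)
Total edit operations: 6
Edit distance = 6


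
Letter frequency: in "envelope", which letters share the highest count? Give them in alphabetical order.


Word: "envelope"
Letter counts:
  'e': 3
  'l': 1
  'n': 1
  'o': 1
  'p': 1
  'v': 1
Maximum count = 3
Most frequent = 'e' (3 times each)


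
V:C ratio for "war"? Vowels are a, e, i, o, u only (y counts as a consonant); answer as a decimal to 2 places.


Word: "war"
Vowels (a,e,i,o,u): 1
Consonants: 2
Ratio = 1/2
= 0.50


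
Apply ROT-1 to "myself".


Word: "myself"
Shift: 1
Each letter → (letter + shift) mod 26:
  'm' (12) + 1 = 13 → 'n'
  'y' (24) + 1 = 25 → 'z'
  's' (18) + 1 = 19 → 't'
  'e' (4) + 1 = 5 → 'f'
  'l' (11) + 1 = 12 → 'm'
  'f' (5) + 1 = 6 → 'g'
Result = "nztfmg"


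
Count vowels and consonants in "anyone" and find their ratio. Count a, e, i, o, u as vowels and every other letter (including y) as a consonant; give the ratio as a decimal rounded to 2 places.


Word: "anyone"
Vowels (a,e,i,o,u): 3
Consonants: 3
Ratio = 3/3
= 1.00


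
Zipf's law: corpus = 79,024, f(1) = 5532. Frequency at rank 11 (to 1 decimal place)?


Zipf's law: f(r) = f(1) / r
f(1) = 5532
f(11) = 5532 / 11
= 502.9 occurrences


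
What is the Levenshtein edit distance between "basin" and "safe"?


Word 1: "basin" (length 5)
Word 2: "safe" (length 4)
One optimal edit sequence (insert/delete/substitute each cost 1):
  1. substitute 'b' -> 's'  (+1)
  2. keep 'a'
  3. delete 's'  (+1)
  4. substitute 'i' -> 'f'  (+1)
  5. substitute 'n' -> 'e'  (+1)
Total edit operations: 4
Edit distance = 4


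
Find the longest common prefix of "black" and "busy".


Word 1: "black"
Word 2: "busy"
Comparing from start:
  Pos 0: 'b' == 'b'
  Pos 1: 'l' != 'u' (stop)
LCP = "b" (length 1)


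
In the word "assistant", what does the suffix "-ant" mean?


Suffix: -ant
Example: assistant (assist + -ant)
Meaning = one who / that which


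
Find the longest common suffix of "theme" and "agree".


Word 1: "theme"
Word 2: "agree"
Comparing from end:
  Pos -1: 'e' == 'e'
  Pos -2: 'm' != 'e' (stop)
LCS = "e" (length 1)


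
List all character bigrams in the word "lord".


Word: "lord" (length 4)
Number of bigrams = 4 - 2 + 1 = 3
  Position 0: "lo"
  Position 1: "or"
  Position 2: "rd"
Bigrams = "lo", "or", "rd"


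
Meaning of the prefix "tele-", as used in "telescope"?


Prefix: tele-
Example: telescope = tele- + scope
Meaning = distant


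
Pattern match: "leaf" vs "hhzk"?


Pattern of "leaf": [0, 1, 2, 3]
Pattern of "hhzk": [0, 0, 1, 2]
Patterns do not match
Same pattern = No


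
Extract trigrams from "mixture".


Word: "mixture" (length 7)
Number of trigrams = 7 - 3 + 1 = 5
  Position 0: "mix"
  Position 1: "ixt"
  Position 2: "xtu"
  Position 3: "tur"
  Position 4: "ure"
Trigrams = "mix", "ixt", "xtu", "tur", "ure"


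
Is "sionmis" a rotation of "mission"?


Word: "mission", Candidate: "sionmis"
Method: check if candidate is substring of word+word
"missionmission" contains "sionmis"? Yes
Is rotation = Yes


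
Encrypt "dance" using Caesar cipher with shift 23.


Word: "dance"
Shift: 23
Each letter → (letter + shift) mod 26:
  'd' (3) + 23 = 0 → 'a'
  'a' (0) + 23 = 23 → 'x'
  'n' (13) + 23 = 10 → 'k'
  'c' (2) + 23 = 25 → 'z'
  'e' (4) + 23 = 1 → 'b'
Result = "axkzb"


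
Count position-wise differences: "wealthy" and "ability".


Comparing character by character (same length = 7):
  Pos 0: 'w' vs 'a' !=
  Pos 1: 'e' vs 'b' !=
  Pos 2: 'a' vs 'i' !=
  Pos 3: 'l' vs 'l' =
  Pos 4: 't' vs 'i' !=
  Pos 5: 'h' vs 't' !=
  Pos 6: 'y' vs 'y' =
Hamming distance = 5


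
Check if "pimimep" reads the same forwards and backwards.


Word: "pimimep"
Reversed: "pemimip"
Forward == Backward? pimimep != pemimip
Palindrome = No


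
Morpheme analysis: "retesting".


Word: "retesting"
Morphemes: re- / test / -ing
Each morpheme carries meaning
= 3 morphemes


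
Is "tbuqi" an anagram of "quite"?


Word 1: "quite" → sorted: eiqtu
Word 2: "tbuqi" → sorted: biqtu
Same letters? eiqtu != biqtu
Anagram = No


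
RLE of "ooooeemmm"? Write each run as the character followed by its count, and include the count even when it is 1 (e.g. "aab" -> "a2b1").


String: "ooooeemmm"
Scanning for consecutive runs:
  'o' x 4
  'e' x 2
  'm' x 3
RLE = "o4e2m3"


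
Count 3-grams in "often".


Word: "often" (length 5)
Number of 3-grams = length - 3 + 1 = 5 - 3 + 1
= 3


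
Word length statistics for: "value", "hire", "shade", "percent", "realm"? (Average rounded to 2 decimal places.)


Lengths: "value"=5, "hire"=4, "shade"=5, "percent"=7, "realm"=5
Sum = 26, Count = 5
Average = 26/5 = 5.20
= avg=5.20, min=4, max=7


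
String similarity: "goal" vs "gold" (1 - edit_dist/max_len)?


Word 1: "goal" (length 4)
Word 2: "gold" (length 4)
One optimal edit sequence:
  1. keep 'g'
  2. keep 'o'
  3. substitute 'a' -> 'l'  (+1)
  4. substitute 'l' -> 'd'  (+1)
Edit distance = 2
Max length = max(4, 4) = 4
Similarity = 1 - 2/4
= 0.5000


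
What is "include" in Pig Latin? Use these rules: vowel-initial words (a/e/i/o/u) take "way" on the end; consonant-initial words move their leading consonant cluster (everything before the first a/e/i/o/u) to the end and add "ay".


Word: "include"
Starts with vowel → add 'way'
Pig Latin = "includeway"


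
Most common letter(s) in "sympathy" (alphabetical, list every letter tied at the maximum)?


Word: "sympathy"
Letter counts:
  'a': 1
  'h': 1
  'm': 1
  'p': 1
  's': 1
  't': 1
  'y': 2
Maximum count = 2
Most frequent = 'y' (2 times each)


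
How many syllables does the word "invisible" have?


Word: "invisible"
Syllable breakdown: in-vis-i-ble
Counting: 4 parts
= 4 syllables


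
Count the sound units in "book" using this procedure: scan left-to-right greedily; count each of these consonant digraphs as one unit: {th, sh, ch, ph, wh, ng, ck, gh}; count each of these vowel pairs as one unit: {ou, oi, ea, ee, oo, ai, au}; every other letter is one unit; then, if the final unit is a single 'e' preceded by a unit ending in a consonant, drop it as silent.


Word: "book" (4 letters)
Left-to-right scan:
  (1) 'b' (letter)
  (2) 'oo' (vowel-pair)
  (3) 'k' (letter)
Units from scan: 3
Sound units = 3 units


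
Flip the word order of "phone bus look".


Original: "phone bus look"
Words (1..n): phone | bus | look
Reversed (n..1): look | bus | phone
Result = "look bus phone"


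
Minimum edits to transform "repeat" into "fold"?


Word 1: "repeat" (length 6)
Word 2: "fold" (length 4)
One optimal edit sequence (insert/delete/substitute each cost 1):
  1. delete 'r'  (+1)
  2. delete 'e'  (+1)
  3. substitute 'p' -> 'f'  (+1)
  4. substitute 'e' -> 'o'  (+1)
  5. substitute 'a' -> 'l'  (+1)
  6. substitute 't' -> 'd'  (+1)
Total edit operations: 6
Edit distance = 6


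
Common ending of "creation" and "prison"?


Word 1: "creation"
Word 2: "prison"
Comparing from end:
  Pos -1: 'n' == 'n'
  Pos -2: 'o' == 'o'
  Pos -3: 'i' != 's' (stop)
LCS = "on" (length 2)


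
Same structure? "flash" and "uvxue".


Pattern of "flash": [0, 1, 2, 3, 4]
Pattern of "uvxue": [0, 1, 2, 0, 3]
Patterns do not match
Same pattern = No


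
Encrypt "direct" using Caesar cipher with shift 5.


Word: "direct"
Shift: 5
Each letter → (letter + shift) mod 26:
  'd' (3) + 5 = 8 → 'i'
  'i' (8) + 5 = 13 → 'n'
  'r' (17) + 5 = 22 → 'w'
  'e' (4) + 5 = 9 → 'j'
  'c' (2) + 5 = 7 → 'h'
  't' (19) + 5 = 24 → 'y'
Result = "inwjhy"


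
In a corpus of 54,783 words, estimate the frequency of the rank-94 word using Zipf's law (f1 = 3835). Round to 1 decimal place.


Zipf's law: f(r) = f(1) / r
f(1) = 3835
f(94) = 3835 / 94
= 40.8 occurrences


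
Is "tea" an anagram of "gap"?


Word 1: "gap" → sorted: agp
Word 2: "tea" → sorted: aet
Same letters? agp != aet
Anagram = No


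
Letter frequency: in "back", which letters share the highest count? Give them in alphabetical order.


Word: "back"
Letter counts:
  'a': 1
  'b': 1
  'c': 1
  'k': 1
Maximum count = 1
Most frequent = 'a', 'b', 'c', 'k' (1 time each)


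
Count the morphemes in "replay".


Word: "replay"
Morphemes: re- | play
Each morpheme carries meaning
= 2 morphemes


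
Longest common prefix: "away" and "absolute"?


Word 1: "away"
Word 2: "absolute"
Comparing from start:
  Pos 0: 'a' == 'a'
  Pos 1: 'w' != 'b' (stop)
LCP = "a" (length 1)


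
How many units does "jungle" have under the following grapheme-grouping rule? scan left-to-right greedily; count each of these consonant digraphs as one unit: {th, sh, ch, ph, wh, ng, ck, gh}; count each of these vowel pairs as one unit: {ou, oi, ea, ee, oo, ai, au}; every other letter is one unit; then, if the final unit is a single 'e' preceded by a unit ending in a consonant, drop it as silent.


Word: "jungle" (6 letters)
Left-to-right scan:
  (1) 'j' (letter)
  (2) 'u' (letter)
  (3) 'ng' (digraph)
  (4) 'l' (letter)
  (5) 'e' (letter)
Units from scan: 5
Final unit is 'e' after a consonant -> drop as silent (-1)
Sound units = 4 units


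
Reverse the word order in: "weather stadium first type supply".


Original: "weather stadium first type supply"
Words (1..n): weather | stadium | first | type | supply
Reversed (n..1): supply | type | first | stadium | weather
Result = "supply type first stadium weather"


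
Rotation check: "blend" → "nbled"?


Word: "blend", Candidate: "nbled"
Method: check if candidate is substring of word+word
"blendblend" contains "nbled"? No
Is rotation = No


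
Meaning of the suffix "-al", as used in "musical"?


Suffix: -al
Example: musical = music + -al
Meaning = relating to


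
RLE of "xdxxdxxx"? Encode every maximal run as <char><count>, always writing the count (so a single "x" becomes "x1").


String: "xdxxdxxx"
Scanning for consecutive runs:
  'x' x 1
  'd' x 1
  'x' x 2
  'd' x 1
  'x' x 3
RLE = "x1d1x2d1x3"


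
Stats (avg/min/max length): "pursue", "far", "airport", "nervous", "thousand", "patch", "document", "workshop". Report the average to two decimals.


Lengths: "pursue"=6, "far"=3, "airport"=7, "nervous"=7, "thousand"=8, "patch"=5, "document"=8, "workshop"=8
Sum = 52, Count = 8
Average = 52/8 = 6.50
= avg=6.50, min=3, max=8


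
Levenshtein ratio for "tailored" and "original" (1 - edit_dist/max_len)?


Word 1: "tailored" (length 8)
Word 2: "original" (length 8)
One optimal edit sequence:
  1. substitute 't' -> 'o'  (+1)
  2. substitute 'a' -> 'r'  (+1)
  3. keep 'i'
  4. substitute 'l' -> 'g'  (+1)
  5. substitute 'o' -> 'i'  (+1)
  6. substitute 'r' -> 'n'  (+1)
  7. substitute 'e' -> 'a'  (+1)
  8. substitute 'd' -> 'l'  (+1)
Edit distance = 7
Max length = max(8, 8) = 8
Similarity = 1 - 7/8
= 0.1250


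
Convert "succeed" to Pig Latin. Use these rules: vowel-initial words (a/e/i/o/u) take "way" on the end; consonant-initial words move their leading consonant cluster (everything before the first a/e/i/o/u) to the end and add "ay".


Word: "succeed"
Starts with consonant(s) → move to end, add 'ay'
Consonant cluster: "s"
Pig Latin = "ucceedsay"


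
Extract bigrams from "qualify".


Word: "qualify" (length 7)
Number of bigrams = 7 - 2 + 1 = 6
  Position 0: "qu"
  Position 1: "ua"
  Position 2: "al"
  Position 3: "li"
  Position 4: "if"
  Position 5: "fy"
Bigrams = "qu", "ua", "al", "li", "if", "fy"


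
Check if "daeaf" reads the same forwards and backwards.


Word: "daeaf"
Reversed: "faead"
Forward == Backward? daeaf != faead
Palindrome = No


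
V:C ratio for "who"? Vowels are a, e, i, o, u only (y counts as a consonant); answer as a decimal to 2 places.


Word: "who"
Vowels (a,e,i,o,u): 1
Consonants: 2
Ratio = 1/2
= 0.50


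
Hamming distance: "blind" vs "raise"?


Comparing character by character (same length = 5):
  Pos 0: 'b' vs 'r' !=
  Pos 1: 'l' vs 'a' !=
  Pos 2: 'i' vs 'i' =
  Pos 3: 'n' vs 's' !=
  Pos 4: 'd' vs 'e' !=
Hamming distance = 4


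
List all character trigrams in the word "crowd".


Word: "crowd" (length 5)
Number of trigrams = 5 - 3 + 1 = 3
  Position 0: "cro"
  Position 1: "row"
  Position 2: "owd"
Trigrams = "cro", "row", "owd"


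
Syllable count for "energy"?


Word: "energy"
Syllable breakdown: en / er / gy
Counting: 3 parts
= 3 syllables


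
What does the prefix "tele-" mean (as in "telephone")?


Prefix: tele-
Example: telephone = tele- + phone
Meaning = distant


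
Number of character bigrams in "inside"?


Word: "inside" (length 6)
Number of 2-grams = length - 2 + 1 = 6 - 2 + 1
= 5


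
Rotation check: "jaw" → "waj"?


Word: "jaw", Candidate: "waj"
Method: check if candidate is substring of word+word
"jawjaw" contains "waj"? No
Is rotation = No


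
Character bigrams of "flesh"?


Word: "flesh" (length 5)
Number of bigrams = 5 - 2 + 1 = 4
  Position 0: "fl"
  Position 1: "le"
  Position 2: "es"
  Position 3: "sh"
Bigrams = "fl", "le", "es", "sh"


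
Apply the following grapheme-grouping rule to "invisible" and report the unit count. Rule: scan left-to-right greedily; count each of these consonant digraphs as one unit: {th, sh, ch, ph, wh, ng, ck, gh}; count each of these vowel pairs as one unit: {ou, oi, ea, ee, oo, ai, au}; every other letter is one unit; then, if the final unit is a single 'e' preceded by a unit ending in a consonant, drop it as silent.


Word: "invisible" (9 letters)
Left-to-right scan:
  (1) 'i' (letter)
  (2) 'n' (letter)
  (3) 'v' (letter)
  (4) 'i' (letter)
  (5) 's' (letter)
  (6) 'i' (letter)
  (7) 'b' (letter)
  (8) 'l' (letter)
  (9) 'e' (letter)
Units from scan: 9
Final unit is 'e' after a consonant -> drop as silent (-1)
Sound units = 8 units


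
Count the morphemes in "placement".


Word: "placement"
Morphemes: place / -ment
Each morpheme carries meaning
= 2 morphemes


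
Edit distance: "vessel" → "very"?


Word 1: "vessel" (length 6)
Word 2: "very" (length 4)
One optimal edit sequence (insert/delete/substitute each cost 1):
  1. keep 'v'
  2. keep 'e'
  3. delete 's'  (+1)
  4. delete 's'  (+1)
  5. substitute 'e' -> 'r'  (+1)
  6. substitute 'l' -> 'y'  (+1)
Total edit operations: 4
Edit distance = 4


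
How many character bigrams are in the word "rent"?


Word: "rent" (length 4)
Number of 2-grams = length - 2 + 1 = 4 - 2 + 1
= 3


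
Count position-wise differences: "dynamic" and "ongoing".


Comparing character by character (same length = 7):
  Pos 0: 'd' vs 'o' !=
  Pos 1: 'y' vs 'n' !=
  Pos 2: 'n' vs 'g' !=
  Pos 3: 'a' vs 'o' !=
  Pos 4: 'm' vs 'i' !=
  Pos 5: 'i' vs 'n' !=
  Pos 6: 'c' vs 'g' !=
Hamming distance = 7


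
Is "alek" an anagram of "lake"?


Word 1: "lake" → sorted: aekl
Word 2: "alek" → sorted: aekl
Same letters? aekl == aekl
Anagram = Yes


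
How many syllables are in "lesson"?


Word: "lesson"
Syllable breakdown: les | son
Counting: 2 parts
= 2 syllables


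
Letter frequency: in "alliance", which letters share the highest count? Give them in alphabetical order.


Word: "alliance"
Letter counts:
  'a': 2
  'c': 1
  'e': 1
  'i': 1
  'l': 2
  'n': 1
Maximum count = 2
Most frequent = 'a', 'l' (2 times each)


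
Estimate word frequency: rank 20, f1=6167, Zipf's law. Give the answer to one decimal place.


Zipf's law: f(r) = f(1) / r
f(1) = 6167
f(20) = 6167 / 20
= 308.4 occurrences


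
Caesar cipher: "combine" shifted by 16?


Word: "combine"
Shift: 16
Each letter → (letter + shift) mod 26:
  'c' (2) + 16 = 18 → 's'
  'o' (14) + 16 = 4 → 'e'
  'm' (12) + 16 = 2 → 'c'
  'b' (1) + 16 = 17 → 'r'
  'i' (8) + 16 = 24 → 'y'
  'n' (13) + 16 = 3 → 'd'
  'e' (4) + 16 = 20 → 'u'
Result = "secrydu"


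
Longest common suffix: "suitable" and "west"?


Word 1: "suitable"
Word 2: "west"
Comparing from end:
  Pos -1: 'e' != 't' (stop)
LCS = "" (length 0)


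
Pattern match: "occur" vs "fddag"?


Pattern of "occur": [0, 1, 1, 2, 3]
Pattern of "fddag": [0, 1, 1, 2, 3]
Patterns match
Same pattern = Yes


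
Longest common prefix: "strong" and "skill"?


Word 1: "strong"
Word 2: "skill"
Comparing from start:
  Pos 0: 's' == 's'
  Pos 1: 't' != 'k' (stop)
LCP = "s" (length 1)


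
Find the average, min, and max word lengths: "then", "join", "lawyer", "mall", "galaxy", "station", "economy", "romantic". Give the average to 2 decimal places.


Lengths: "then"=4, "join"=4, "lawyer"=6, "mall"=4, "galaxy"=6, "station"=7, "economy"=7, "romantic"=8
Sum = 46, Count = 8
Average = 46/8 = 5.75
= avg=5.75, min=4, max=8


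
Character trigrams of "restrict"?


Word: "restrict" (length 8)
Number of trigrams = 8 - 3 + 1 = 6
  Position 0: "res"
  Position 1: "est"
  Position 2: "str"
  Position 3: "tri"
  Position 4: "ric"
  Position 5: "ict"
Trigrams = "res", "est", "str", "tri", "ric", "ict"


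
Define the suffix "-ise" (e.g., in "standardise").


Suffix: -ise
Example: standardise (standard + -ise)
Meaning = to make


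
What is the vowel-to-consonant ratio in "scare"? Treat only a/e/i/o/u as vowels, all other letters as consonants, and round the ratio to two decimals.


Word: "scare"
Vowels (a,e,i,o,u): 2
Consonants: 3
Ratio = 2/3
= 0.67


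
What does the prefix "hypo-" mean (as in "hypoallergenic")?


Prefix: hypo-
Example: hypoallergenic = hypo- + allergenic
Meaning = under / below normal


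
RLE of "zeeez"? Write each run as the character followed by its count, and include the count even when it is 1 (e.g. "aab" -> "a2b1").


String: "zeeez"
Scanning for consecutive runs:
  'z' x 1
  'e' x 3
  'z' x 1
RLE = "z1e3z1"


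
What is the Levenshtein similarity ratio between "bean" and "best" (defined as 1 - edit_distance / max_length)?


Word 1: "bean" (length 4)
Word 2: "best" (length 4)
One optimal edit sequence:
  1. keep 'b'
  2. keep 'e'
  3. substitute 'a' -> 's'  (+1)
  4. substitute 'n' -> 't'  (+1)
Edit distance = 2
Max length = max(4, 4) = 4
Similarity = 1 - 2/4
= 0.5000


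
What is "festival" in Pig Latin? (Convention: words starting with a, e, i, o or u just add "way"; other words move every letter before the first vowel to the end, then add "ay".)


Word: "festival"
Starts with consonant(s) → move to end, add 'ay'
Consonant cluster: "f"
Pig Latin = "estivalfay"


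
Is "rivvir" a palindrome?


Word: "rivvir"
Reversed: "rivvir"
Forward == Backward? rivvir == rivvir
Palindrome = Yes


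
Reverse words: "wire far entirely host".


Original: "wire far entirely host"
Words (1..n): wire | far | entirely | host
Reversed (n..1): host | entirely | far | wire
Result = "host entirely far wire"


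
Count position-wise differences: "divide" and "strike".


Comparing character by character (same length = 6):
  Pos 0: 'd' vs 's' !=
  Pos 1: 'i' vs 't' !=
  Pos 2: 'v' vs 'r' !=
  Pos 3: 'i' vs 'i' =
  Pos 4: 'd' vs 'k' !=
  Pos 5: 'e' vs 'e' =
Hamming distance = 4


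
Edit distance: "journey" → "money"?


Word 1: "journey" (length 7)
Word 2: "money" (length 5)
One optimal edit sequence (insert/delete/substitute each cost 1):
  1. substitute 'j' -> 'm'  (+1)
  2. keep 'o'
  3. delete 'u'  (+1)
  4. delete 'r'  (+1)
  5. keep 'n'
  6. keep 'e'
  7. keep 'y'
Total edit operations: 3
Edit distance = 3


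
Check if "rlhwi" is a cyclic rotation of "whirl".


Word: "whirl", Candidate: "rlhwi"
Method: check if candidate is substring of word+word
"whirlwhirl" contains "rlhwi"? No
Is rotation = No


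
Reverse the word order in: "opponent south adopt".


Original: "opponent south adopt"
Words (1..n): opponent | south | adopt
Reversed (n..1): adopt | south | opponent
Result = "adopt south opponent"


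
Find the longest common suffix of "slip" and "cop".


Word 1: "slip"
Word 2: "cop"
Comparing from end:
  Pos -1: 'p' == 'p'
  Pos -2: 'i' != 'o' (stop)
LCS = "p" (length 1)


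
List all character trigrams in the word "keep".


Word: "keep" (length 4)
Number of trigrams = 4 - 3 + 1 = 2
  Position 0: "kee"
  Position 1: "eep"
Trigrams = "kee", "eep"


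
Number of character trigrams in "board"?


Word: "board" (length 5)
Number of 3-grams = length - 3 + 1 = 5 - 3 + 1
= 3


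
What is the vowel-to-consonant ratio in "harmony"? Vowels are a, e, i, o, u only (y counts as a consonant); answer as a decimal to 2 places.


Word: "harmony"
Vowels (a,e,i,o,u): 2
Consonants: 5
Ratio = 2/5
= 0.40


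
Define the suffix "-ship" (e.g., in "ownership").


Suffix: -ship
Example: ownership (owner + -ship)
Meaning = state / position


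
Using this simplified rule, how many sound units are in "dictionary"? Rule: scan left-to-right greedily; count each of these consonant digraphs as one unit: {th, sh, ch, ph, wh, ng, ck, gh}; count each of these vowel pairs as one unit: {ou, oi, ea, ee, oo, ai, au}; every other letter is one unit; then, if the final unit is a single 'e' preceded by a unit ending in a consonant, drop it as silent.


Word: "dictionary" (10 letters)
Left-to-right scan:
  [1] 'd' (letter)
  [2] 'i' (letter)
  [3] 'c' (letter)
  [4] 't' (letter)
  [5] 'i' (letter)
  [6] 'o' (letter)
  [7] 'n' (letter)
  [8] 'a' (letter)
  [9] 'r' (letter)
  [10] 'y' (letter)
Units from scan: 10
Sound units = 10 units


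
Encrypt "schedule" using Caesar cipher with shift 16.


Word: "schedule"
Shift: 16
Each letter → (letter + shift) mod 26:
  's' (18) + 16 = 8 → 'i'
  'c' (2) + 16 = 18 → 's'
  'h' (7) + 16 = 23 → 'x'
  'e' (4) + 16 = 20 → 'u'
  'd' (3) + 16 = 19 → 't'
  'u' (20) + 16 = 10 → 'k'
  'l' (11) + 16 = 1 → 'b'
  'e' (4) + 16 = 20 → 'u'
Result = "isxutkbu"


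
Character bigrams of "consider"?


Word: "consider" (length 8)
Number of bigrams = 8 - 2 + 1 = 7
  Position 0: "co"
  Position 1: "on"
  Position 2: "ns"
  Position 3: "si"
  Position 4: "id"
  Position 5: "de"
  Position 6: "er"
Bigrams = "co", "on", "ns", "si", "id", "de", "er"


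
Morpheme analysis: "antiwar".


Word: "antiwar"
Morphemes: anti- / war
Each morpheme carries meaning
= 2 morphemes


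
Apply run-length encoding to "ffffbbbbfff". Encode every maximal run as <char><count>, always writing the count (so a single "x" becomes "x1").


String: "ffffbbbbfff"
Scanning for consecutive runs:
  'f' x 4
  'b' x 4
  'f' x 3
RLE = "f4b4f3"


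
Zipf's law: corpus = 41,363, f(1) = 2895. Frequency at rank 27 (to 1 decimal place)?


Zipf's law: f(r) = f(1) / r
f(1) = 2895
f(27) = 2895 / 27
= 107.2 occurrences


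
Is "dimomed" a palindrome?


Word: "dimomed"
Reversed: "demomid"
Forward == Backward? dimomed != demomid
Palindrome = No


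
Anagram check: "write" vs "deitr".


Word 1: "write" → sorted: eirtw
Word 2: "deitr" → sorted: deirt
Same letters? eirtw != deirt
Anagram = No


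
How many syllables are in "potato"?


Word: "potato"
Syllable breakdown: po · ta · to
Counting: 3 parts
= 3 syllables


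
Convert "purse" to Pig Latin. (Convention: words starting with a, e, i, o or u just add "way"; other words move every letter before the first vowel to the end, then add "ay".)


Word: "purse"
Starts with consonant(s) → move to end, add 'ay'
Consonant cluster: "p"
Pig Latin = "ursepay"


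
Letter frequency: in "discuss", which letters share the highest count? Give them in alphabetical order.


Word: "discuss"
Letter counts:
  'c': 1
  'd': 1
  'i': 1
  's': 3
  'u': 1
Maximum count = 3
Most frequent = 's' (3 times each)


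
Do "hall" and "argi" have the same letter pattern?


Pattern of "hall": [0, 1, 2, 2]
Pattern of "argi": [0, 1, 2, 3]
Patterns do not match
Same pattern = No


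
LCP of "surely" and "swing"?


Word 1: "surely"
Word 2: "swing"
Comparing from start:
  Pos 0: 's' == 's'
  Pos 1: 'u' != 'w' (stop)
LCP = "s" (length 1)


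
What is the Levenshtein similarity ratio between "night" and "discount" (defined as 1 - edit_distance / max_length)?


Word 1: "night" (length 5)
Word 2: "discount" (length 8)
One optimal edit sequence:
  1. substitute 'n' -> 'd'  (+1)
  2. keep 'i'
  3. insert 's'  (+1)
  4. insert 'c'  (+1)
  5. insert 'o'  (+1)
  6. substitute 'g' -> 'u'  (+1)
  7. substitute 'h' -> 'n'  (+1)
  8. keep 't'
Edit distance = 6
Max length = max(5, 8) = 8
Similarity = 1 - 6/8
= 0.2500


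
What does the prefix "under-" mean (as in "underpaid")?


Prefix: under-
Example: underpaid = under- + paid
Meaning = insufficient


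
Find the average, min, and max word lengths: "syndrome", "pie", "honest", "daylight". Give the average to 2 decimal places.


Lengths: "syndrome"=8, "pie"=3, "honest"=6, "daylight"=8
Sum = 25, Count = 4
Average = 25/4 = 6.25
= avg=6.25, min=3, max=8


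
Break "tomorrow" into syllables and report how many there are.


Word: "tomorrow"
Syllable breakdown: to · mor · row
Counting: 3 parts
= 3 syllables


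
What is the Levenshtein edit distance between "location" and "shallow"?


Word 1: "location" (length 8)
Word 2: "shallow" (length 7)
One optimal edit sequence (insert/delete/substitute each cost 1):
  1. delete 'l'  (+1)
  2. substitute 'o' -> 's'  (+1)
  3. substitute 'c' -> 'h'  (+1)
  4. keep 'a'
  5. substitute 't' -> 'l'  (+1)
  6. substitute 'i' -> 'l'  (+1)
  7. keep 'o'
  8. substitute 'n' -> 'w'  (+1)
Total edit operations: 6
Edit distance = 6


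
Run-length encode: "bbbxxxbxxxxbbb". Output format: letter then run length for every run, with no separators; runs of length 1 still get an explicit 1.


String: "bbbxxxbxxxxbbb"
Scanning for consecutive runs:
  'b' x 3
  'x' x 3
  'b' x 1
  'x' x 4
  'b' x 3
RLE = "b3x3b1x4b3"


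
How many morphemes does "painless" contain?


Word: "painless"
Morphemes: pain | -less
Each morpheme carries meaning
= 2 morphemes


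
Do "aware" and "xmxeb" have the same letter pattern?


Pattern of "aware": [0, 1, 0, 2, 3]
Pattern of "xmxeb": [0, 1, 0, 2, 3]
Patterns match
Same pattern = Yes


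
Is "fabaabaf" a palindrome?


Word: "fabaabaf"
Reversed: "fabaabaf"
Forward == Backward? fabaabaf == fabaabaf
Palindrome = Yes


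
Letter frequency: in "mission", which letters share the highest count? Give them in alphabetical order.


Word: "mission"
Letter counts:
  'i': 2
  'm': 1
  'n': 1
  'o': 1
  's': 2
Maximum count = 2
Most frequent = 'i', 's' (2 times each)


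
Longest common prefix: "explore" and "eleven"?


Word 1: "explore"
Word 2: "eleven"
Comparing from start:
  Pos 0: 'e' == 'e'
  Pos 1: 'x' != 'l' (stop)
LCP = "e" (length 1)


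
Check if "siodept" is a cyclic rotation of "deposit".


Word: "deposit", Candidate: "siodept"
Method: check if candidate is substring of word+word
"depositdeposit" contains "siodept"? No
Is rotation = No


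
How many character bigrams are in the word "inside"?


Word: "inside" (length 6)
Number of 2-grams = length - 2 + 1 = 6 - 2 + 1
= 5


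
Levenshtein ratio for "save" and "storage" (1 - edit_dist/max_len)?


Word 1: "save" (length 4)
Word 2: "storage" (length 7)
One optimal edit sequence:
  1. keep 's'
  2. insert 't'  (+1)
  3. insert 'o'  (+1)
  4. insert 'r'  (+1)
  5. keep 'a'
  6. substitute 'v' -> 'g'  (+1)
  7. keep 'e'
Edit distance = 4
Max length = max(4, 7) = 7
Similarity = 1 - 4/7
= 0.4286


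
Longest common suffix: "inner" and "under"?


Word 1: "inner"
Word 2: "under"
Comparing from end:
  Pos -1: 'r' == 'r'
  Pos -2: 'e' == 'e'
  Pos -3: 'n' != 'd' (stop)
LCS = "er" (length 2)


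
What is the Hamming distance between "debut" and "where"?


Comparing character by character (same length = 5):
  Pos 0: 'd' vs 'w' !=
  Pos 1: 'e' vs 'h' !=
  Pos 2: 'b' vs 'e' !=
  Pos 3: 'u' vs 'r' !=
  Pos 4: 't' vs 'e' !=
Hamming distance = 5


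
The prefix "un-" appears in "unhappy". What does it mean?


Prefix: un-
Example: unhappy (un- + happy)
Meaning = not / reverse


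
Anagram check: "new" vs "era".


Word 1: "new" → sorted: enw
Word 2: "era" → sorted: aer
Same letters? enw != aer
Anagram = No


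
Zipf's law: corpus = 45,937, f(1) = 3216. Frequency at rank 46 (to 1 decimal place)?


Zipf's law: f(r) = f(1) / r
f(1) = 3216
f(46) = 3216 / 46
= 69.9 occurrences


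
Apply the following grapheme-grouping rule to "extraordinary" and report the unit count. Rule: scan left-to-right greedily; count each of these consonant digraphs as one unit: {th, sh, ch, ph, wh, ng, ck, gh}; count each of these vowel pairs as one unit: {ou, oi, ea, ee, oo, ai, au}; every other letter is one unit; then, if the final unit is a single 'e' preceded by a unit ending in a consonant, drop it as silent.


Word: "extraordinary" (13 letters)
Left-to-right scan:
  1. 'e' (letter)
  2. 'x' (letter)
  3. 't' (letter)
  4. 'r' (letter)
  5. 'a' (letter)
  6. 'o' (letter)
  7. 'r' (letter)
  8. 'd' (letter)
  9. 'i' (letter)
  10. 'n' (letter)
  11. 'a' (letter)
  12. 'r' (letter)
  13. 'y' (letter)
Units from scan: 13
Sound units = 13 units


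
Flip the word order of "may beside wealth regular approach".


Original: "may beside wealth regular approach"
Words (1..n): may | beside | wealth | regular | approach
Reversed (n..1): approach | regular | wealth | beside | may
Result = "approach regular wealth beside may"


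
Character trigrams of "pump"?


Word: "pump" (length 4)
Number of trigrams = 4 - 3 + 1 = 2
  Position 0: "pum"
  Position 1: "ump"
Trigrams = "pum", "ump"


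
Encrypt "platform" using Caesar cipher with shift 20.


Word: "platform"
Shift: 20
Each letter → (letter + shift) mod 26:
  'p' (15) + 20 = 9 → 'j'
  'l' (11) + 20 = 5 → 'f'
  'a' (0) + 20 = 20 → 'u'
  't' (19) + 20 = 13 → 'n'
  'f' (5) + 20 = 25 → 'z'
  'o' (14) + 20 = 8 → 'i'
  'r' (17) + 20 = 11 → 'l'
  'm' (12) + 20 = 6 → 'g'
Result = "jfunzilg"


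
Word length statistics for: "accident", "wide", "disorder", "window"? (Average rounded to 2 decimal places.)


Lengths: "accident"=8, "wide"=4, "disorder"=8, "window"=6
Sum = 26, Count = 4
Average = 26/4 = 6.50
= avg=6.50, min=4, max=8


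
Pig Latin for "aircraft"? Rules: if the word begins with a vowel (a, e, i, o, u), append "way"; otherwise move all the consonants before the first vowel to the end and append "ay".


Word: "aircraft"
Starts with vowel → add 'way'
Pig Latin = "aircraftway"


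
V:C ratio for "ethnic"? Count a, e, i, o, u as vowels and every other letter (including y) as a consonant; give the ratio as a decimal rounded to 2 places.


Word: "ethnic"
Vowels (a,e,i,o,u): 2
Consonants: 4
Ratio = 2/4
= 0.50


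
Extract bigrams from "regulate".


Word: "regulate" (length 8)
Number of bigrams = 8 - 2 + 1 = 7
  Position 0: "re"
  Position 1: "eg"
  Position 2: "gu"
  Position 3: "ul"
  Position 4: "la"
  Position 5: "at"
  Position 6: "te"
Bigrams = "re", "eg", "gu", "ul", "la", "at", "te"
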